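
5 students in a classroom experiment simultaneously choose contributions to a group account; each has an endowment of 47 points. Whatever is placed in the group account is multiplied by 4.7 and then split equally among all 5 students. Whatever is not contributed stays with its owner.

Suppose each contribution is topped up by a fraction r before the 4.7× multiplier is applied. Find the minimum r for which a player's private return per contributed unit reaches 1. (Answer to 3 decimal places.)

0.064

With matching at rate r, one contributed unit becomes (1 + r) in the group account and returns 4.7 × (1 + r) / 5 to the contributor.
Setting this equal to 1: 1 + r = 5/4.7 = 1.0638.
So the minimum matching rate is r = 1.0638 − 1 = 0.064.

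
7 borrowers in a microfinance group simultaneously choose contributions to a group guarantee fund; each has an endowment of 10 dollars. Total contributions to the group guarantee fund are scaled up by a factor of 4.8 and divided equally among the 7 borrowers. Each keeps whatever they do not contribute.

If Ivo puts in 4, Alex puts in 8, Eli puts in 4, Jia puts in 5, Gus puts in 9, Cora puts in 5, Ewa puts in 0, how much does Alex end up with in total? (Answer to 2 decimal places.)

Total contributed: 4 + 8 + 4 + 5 + 9 + 5 + 0 = 35.
Each receives 4.8 × 35 / 7 = 24.00 from the group guarantee fund.
Alex keeps 10 − 8 = 2, so Alex's payoff is 2 + 24.00 = 26.00.

26.00 dollars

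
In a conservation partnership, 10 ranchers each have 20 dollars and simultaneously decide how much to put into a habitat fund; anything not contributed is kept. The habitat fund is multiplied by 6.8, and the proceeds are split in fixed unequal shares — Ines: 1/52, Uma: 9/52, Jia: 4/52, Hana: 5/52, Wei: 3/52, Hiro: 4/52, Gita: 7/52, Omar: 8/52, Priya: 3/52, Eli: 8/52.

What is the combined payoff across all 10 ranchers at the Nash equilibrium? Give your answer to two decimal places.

548.00 dollars

Player j's private return per contributed unit is 6.8 × (j's share). Contributing is weakly dominant for j when that share is at least 1/6.8 = 0.1471, and contributing 0 is dominant otherwise.
Uma, Omar and Eli clear that bar, contributing 20 each; the remaining 7 contribute 0. Total contributed: 60.
The habitat fund pays out 6.8 × 60 = 408.00 in total (split across the unequal shares, but the aggregate is all that matters for the group sum).
The 7 free-riders keep 20 each, adding 140. Group total = 140 + 408.00 = 548.00.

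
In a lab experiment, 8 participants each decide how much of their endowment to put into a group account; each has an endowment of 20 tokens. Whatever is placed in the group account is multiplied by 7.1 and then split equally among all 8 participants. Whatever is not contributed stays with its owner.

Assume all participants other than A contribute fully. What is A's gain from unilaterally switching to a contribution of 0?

2.25 tokens

Switching from a contribution of 20 to 0 lets A keep an extra 20 tokens, but lowers the group account by 20, which costs A their own share of that drop: 7.1/8 × 20 = 17.75.
Net gain = 20 − 17.75 = 2.25. The private return per contributed unit (0.8875) is below 1, so free-riding is indeed the best response regardless of what the others do.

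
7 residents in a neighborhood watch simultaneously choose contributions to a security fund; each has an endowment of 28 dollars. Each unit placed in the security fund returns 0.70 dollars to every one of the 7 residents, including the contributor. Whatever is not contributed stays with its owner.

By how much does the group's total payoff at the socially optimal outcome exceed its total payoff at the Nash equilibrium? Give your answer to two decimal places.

The private return per contributed unit is 0.70 < 1, so contributing 0 is dominant for every player. At the Nash equilibrium everyone keeps their 28, and the group total is 7 × 28 = 196.
Each contributed unit returns 4.900 to the group as a whole (0.70 to each of 7 players), which exceeds 1, so the social optimum is full contribution: group total = 4.900 × 196 = 960.40.
Efficiency loss = 960.40 − 196 = 764.40.

764.40 dollars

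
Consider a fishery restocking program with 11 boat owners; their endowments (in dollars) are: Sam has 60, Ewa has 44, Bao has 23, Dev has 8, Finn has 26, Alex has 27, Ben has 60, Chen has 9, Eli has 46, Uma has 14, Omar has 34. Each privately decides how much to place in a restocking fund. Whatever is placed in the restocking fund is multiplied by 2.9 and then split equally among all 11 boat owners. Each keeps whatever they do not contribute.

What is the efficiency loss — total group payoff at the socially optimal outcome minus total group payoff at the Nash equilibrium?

The private return per contributed unit is 2.9/11 = 0.2636 < 1 for every player regardless of endowment, so the Nash equilibrium is zero contribution and the group total is Σ E_j = 60 + 44 + 23 + 8 + 26 + 27 + 60 + 9 + 46 + 14 + 34 = 351.
Each contributed unit returns 2.900 to the group, so the social optimum is full contribution by everyone: group total = 2.900 × 351 = 1017.90.
Efficiency loss = (2.900 − 1) × 351 = 666.90.

666.90 dollars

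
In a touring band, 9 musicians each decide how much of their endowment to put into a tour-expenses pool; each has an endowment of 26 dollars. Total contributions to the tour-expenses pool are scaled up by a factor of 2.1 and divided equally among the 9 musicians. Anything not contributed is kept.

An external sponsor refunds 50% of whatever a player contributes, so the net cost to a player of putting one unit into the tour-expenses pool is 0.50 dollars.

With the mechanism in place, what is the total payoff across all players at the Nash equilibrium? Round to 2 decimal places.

With the mechanism, a contributed unit returns (2.1/9) / 0.50 = 0.4667 per unit of net cost — still below 1 — so contributing 0 remains dominant for every player.
Everyone keeps their endowment and the group total is 9 × 26 = 234.

234.00 dollars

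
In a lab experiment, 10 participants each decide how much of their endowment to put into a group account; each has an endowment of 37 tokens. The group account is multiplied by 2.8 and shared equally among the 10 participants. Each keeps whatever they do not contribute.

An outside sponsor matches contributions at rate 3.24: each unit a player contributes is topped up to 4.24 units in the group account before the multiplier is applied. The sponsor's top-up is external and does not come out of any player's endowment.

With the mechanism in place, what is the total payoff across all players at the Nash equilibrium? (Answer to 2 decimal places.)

Under the mechanism each unit contributed yields 2.8 × 4.24 / 10 = 1.1872 back to its contributor per unit of net cost, which exceeds 1, making full contribution the dominant choice for everyone.
At the Nash equilibrium everyone contributes 37. Group total payoff = 2.8 × 4.24 × 370 = 4392.64.

4392.64 tokens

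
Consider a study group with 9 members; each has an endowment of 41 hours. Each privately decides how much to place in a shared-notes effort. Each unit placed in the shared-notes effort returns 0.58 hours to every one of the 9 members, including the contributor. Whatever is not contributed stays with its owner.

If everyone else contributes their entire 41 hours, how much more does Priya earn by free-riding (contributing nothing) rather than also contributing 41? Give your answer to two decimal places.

Switching from a contribution of 41 to 0 lets Priya keep an extra 41 hours, but lowers the shared-notes effort by 41, which costs Priya their own share of that drop: 0.58 × 41 = 23.78.
Net gain = 41 − 23.78 = 17.22. The private return per contributed unit (0.58) is below 1, so free-riding is indeed the best response regardless of what the others do.

17.22 hours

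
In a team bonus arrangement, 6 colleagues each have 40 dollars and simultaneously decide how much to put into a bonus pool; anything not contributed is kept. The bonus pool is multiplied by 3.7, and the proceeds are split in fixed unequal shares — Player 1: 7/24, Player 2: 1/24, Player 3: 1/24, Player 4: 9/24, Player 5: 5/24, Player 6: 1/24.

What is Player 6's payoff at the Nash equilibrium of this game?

Player j's private return per contributed unit is 3.7 × (j's share). Contributing is weakly dominant for j when that share is at least 1/3.7 = 0.2703, and contributing 0 is dominant otherwise.
Player 1 and Player 4 are above the threshold, contributing 40 each; the remaining 4 contribute 0. Total contributed: 80.
Player 6 keeps 40 and receives 3.7 × 80 × 1/24 = 12.33 from the bonus pool, for a payoff of 52.33.

52.33 dollars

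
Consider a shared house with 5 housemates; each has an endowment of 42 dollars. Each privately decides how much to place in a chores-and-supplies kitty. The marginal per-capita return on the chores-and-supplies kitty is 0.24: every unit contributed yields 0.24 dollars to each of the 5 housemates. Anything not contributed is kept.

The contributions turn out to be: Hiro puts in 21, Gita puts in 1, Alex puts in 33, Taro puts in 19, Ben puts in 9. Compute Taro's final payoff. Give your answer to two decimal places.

Total contributed: 21 + 1 + 33 + 19 + 9 = 83.
Each receives 0.24 × 83 = 19.92 from the chores-and-supplies kitty.
Taro keeps 42 − 19 = 23, so Taro's payoff is 23 + 19.92 = 42.92.

42.92 dollars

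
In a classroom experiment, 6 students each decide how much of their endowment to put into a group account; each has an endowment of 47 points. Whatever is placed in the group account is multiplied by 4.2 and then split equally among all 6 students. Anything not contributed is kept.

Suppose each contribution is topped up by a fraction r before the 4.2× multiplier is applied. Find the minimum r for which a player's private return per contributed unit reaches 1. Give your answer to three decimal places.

With matching at rate r, one contributed unit becomes (1 + r) in the group account and returns 4.2 × (1 + r) / 6 to the contributor.
Setting this equal to 1: 1 + r = 6/4.2 = 1.4286.
So the minimum matching rate is r = 1.4286 − 1 = 0.429.

0.429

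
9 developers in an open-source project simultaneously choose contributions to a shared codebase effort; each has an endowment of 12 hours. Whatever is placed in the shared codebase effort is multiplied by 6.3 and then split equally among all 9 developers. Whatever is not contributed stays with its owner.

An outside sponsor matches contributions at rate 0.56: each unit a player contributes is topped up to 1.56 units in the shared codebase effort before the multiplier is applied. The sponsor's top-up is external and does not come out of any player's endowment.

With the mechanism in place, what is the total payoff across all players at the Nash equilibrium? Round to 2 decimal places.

The effective private return per unit is now 6.3 × 1.56 / 9 = 1.0920 > 1, so every player's dominant strategy flips to full contribution.
So the Nash equilibrium is full contribution by all 9; the group earns 6.3 × 1.56 × 108 = 1061.42.

1061.42 hours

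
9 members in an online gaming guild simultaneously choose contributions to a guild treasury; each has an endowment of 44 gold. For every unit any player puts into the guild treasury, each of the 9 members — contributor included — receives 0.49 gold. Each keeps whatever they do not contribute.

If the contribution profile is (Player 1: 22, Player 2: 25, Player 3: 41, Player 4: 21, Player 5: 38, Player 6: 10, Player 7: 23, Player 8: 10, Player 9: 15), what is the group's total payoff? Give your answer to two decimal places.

1095.05 gold

Total contributed: 22 + 25 + 41 + 21 + 38 + 10 + 23 + 10 + 15 = 205; total kept: 9 × 44 − 205 = 191.
The guild treasury pays out 0.49 × 9 × 205 = 904.05 in aggregate.
Group total = 191 + 904.05 = 1095.05.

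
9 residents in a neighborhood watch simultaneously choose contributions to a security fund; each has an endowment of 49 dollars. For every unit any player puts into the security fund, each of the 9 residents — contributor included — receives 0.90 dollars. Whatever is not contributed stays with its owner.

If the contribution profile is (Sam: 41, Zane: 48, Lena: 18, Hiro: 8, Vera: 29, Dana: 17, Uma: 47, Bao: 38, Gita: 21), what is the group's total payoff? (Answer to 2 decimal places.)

2336.70 dollars

Total contributed: 41 + 48 + 18 + 8 + 29 + 17 + 47 + 38 + 21 = 267; total kept: 9 × 49 − 267 = 174.
The security fund pays out 0.90 × 9 × 267 = 2162.70 in aggregate.
Group total = 174 + 2162.70 = 2336.70.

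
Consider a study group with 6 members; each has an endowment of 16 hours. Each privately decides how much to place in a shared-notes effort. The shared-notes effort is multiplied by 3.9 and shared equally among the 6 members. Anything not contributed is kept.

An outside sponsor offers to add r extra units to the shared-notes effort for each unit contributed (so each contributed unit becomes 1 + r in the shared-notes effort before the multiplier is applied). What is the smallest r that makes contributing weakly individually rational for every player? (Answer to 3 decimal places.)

With matching at rate r, one contributed unit becomes (1 + r) in the shared-notes effort and returns 3.9 × (1 + r) / 6 to the contributor.
Setting this equal to 1: 1 + r = 6/3.9 = 1.5385.
So the minimum matching rate is r = 1.5385 − 1 = 0.538.

0.538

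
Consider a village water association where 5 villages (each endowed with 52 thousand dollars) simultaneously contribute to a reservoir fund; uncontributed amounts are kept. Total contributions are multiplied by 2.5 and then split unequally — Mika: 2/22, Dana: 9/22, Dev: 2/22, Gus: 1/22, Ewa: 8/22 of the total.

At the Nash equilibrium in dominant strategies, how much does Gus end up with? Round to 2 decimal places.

57.91 thousand dollars

Player j's private return per contributed unit is 2.5 × (j's share). Contributing is weakly dominant for j when that share is at least 1/2.5 = 0.4000, and contributing 0 is dominant otherwise.
Dana alone (share 9/22) is above the threshold, contributing 52; the remaining 4 contribute 0. Total contributed: 52.
Gus keeps 52 and receives 2.5 × 52 × 1/22 = 5.91 from the reservoir fund, for a payoff of 57.91.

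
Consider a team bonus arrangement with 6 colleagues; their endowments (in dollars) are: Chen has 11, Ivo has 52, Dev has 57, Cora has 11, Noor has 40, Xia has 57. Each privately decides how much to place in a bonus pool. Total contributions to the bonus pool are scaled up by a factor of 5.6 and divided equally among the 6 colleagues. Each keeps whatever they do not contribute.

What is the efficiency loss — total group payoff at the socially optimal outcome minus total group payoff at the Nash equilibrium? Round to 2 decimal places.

The private return per contributed unit is 5.6/6 = 0.9333 < 1 for every player regardless of endowment, so the Nash equilibrium is zero contribution and the group total is Σ E_j = 11 + 52 + 57 + 11 + 40 + 57 = 228.
Each contributed unit returns 5.600 to the group, so the social optimum is full contribution by everyone: group total = 5.600 × 228 = 1276.80.
Efficiency loss = (5.600 − 1) × 228 = 1048.80.

1048.80 dollars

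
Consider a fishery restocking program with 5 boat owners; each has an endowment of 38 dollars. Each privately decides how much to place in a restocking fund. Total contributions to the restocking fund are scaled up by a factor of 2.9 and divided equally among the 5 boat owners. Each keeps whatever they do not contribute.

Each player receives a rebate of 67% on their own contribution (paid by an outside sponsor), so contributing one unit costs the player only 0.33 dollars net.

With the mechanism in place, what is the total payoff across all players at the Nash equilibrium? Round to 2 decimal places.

678.30 dollars

Under the mechanism each unit contributed yields (2.9/5) / 0.33 = 1.7576 back to its contributor per unit of net cost, which exceeds 1, making full contribution the dominant choice for everyone.
So the Nash equilibrium is full contribution by all 5; the group earns 5 × (38 × 0.67 + 2.9 × 38) = 678.30.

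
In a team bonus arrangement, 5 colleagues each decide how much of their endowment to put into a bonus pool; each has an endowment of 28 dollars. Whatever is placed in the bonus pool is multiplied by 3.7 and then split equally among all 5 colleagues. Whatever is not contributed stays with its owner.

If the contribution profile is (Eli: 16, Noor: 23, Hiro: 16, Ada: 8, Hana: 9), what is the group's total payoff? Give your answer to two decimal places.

Total contributed: 16 + 23 + 16 + 8 + 9 = 72; total kept: 5 × 28 − 72 = 68.
The bonus pool pays out 3.7 × 72 = 266.40 in aggregate.
Group total = 68 + 266.40 = 334.40.

334.40 dollars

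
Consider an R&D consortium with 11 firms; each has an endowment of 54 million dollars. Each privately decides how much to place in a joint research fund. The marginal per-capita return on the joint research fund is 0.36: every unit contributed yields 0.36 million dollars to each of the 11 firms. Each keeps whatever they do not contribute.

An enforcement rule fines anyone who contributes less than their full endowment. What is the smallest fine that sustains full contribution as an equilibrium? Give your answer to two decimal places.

Given the others contribute fully, the best deviation is to contribute 0 (any partial contribution still incurs the fine and gives up units whose private return 0.36 is below 1).
Deviating from 54 to 0 saves 54 million dollars but forfeits the deviator's share of the drop in the joint research fund: 0.36 × 54 = 19.44.
So the deviation gain is 54 − 19.44 = 34.56, and the fine must be at least 34.56 million dollars to wipe it out.

34.56 million dollars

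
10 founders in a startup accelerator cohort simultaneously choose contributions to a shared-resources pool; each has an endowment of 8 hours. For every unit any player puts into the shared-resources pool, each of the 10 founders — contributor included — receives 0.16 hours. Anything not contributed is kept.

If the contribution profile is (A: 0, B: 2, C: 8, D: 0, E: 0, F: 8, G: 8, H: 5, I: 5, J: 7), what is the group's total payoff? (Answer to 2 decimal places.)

Total contributed: 0 + 2 + 8 + 0 + 0 + 8 + 8 + 5 + 5 + 7 = 43; total kept: 10 × 8 − 43 = 37.
The shared-resources pool pays out 0.16 × 10 × 43 = 68.80 in aggregate.
Group total = 37 + 68.80 = 105.80.

105.80 hours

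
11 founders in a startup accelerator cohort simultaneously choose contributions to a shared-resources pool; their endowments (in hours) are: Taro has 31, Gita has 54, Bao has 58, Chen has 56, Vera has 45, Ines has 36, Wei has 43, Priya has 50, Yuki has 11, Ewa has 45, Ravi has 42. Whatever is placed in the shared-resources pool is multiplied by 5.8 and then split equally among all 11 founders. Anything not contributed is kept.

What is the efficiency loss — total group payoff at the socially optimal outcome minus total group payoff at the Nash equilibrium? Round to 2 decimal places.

The private return per contributed unit is 5.8/11 = 0.5273 < 1 for every player regardless of endowment, so the Nash equilibrium is zero contribution and the group total is Σ E_j = 31 + 54 + 58 + 56 + 45 + 36 + 43 + 50 + 11 + 45 + 42 = 471.
Each contributed unit returns 5.800 to the group, so the social optimum is full contribution by everyone: group total = 5.800 × 471 = 2731.80.
Efficiency loss = (5.800 − 1) × 471 = 2260.80.

2260.80 hours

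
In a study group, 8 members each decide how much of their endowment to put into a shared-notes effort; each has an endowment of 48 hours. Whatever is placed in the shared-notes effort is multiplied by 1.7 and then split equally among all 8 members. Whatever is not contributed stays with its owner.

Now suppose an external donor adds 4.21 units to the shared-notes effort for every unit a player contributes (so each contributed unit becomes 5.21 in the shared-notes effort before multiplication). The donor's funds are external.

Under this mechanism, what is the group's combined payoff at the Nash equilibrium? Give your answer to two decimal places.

3401.09 hours

Under the mechanism each unit contributed yields 1.7 × 5.21 / 8 = 1.1071 back to its contributor per unit of net cost, which exceeds 1, making full contribution the dominant choice for everyone.
So the Nash equilibrium is full contribution by all 8; the group earns 1.7 × 5.21 × 384 = 3401.09.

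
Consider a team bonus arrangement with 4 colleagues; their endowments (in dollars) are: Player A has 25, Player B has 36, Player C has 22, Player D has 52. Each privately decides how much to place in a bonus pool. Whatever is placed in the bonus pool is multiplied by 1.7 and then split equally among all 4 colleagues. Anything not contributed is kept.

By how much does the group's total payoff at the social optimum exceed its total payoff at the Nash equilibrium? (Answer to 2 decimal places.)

The private return per contributed unit is 1.7/4 = 0.4250 < 1 for every player regardless of endowment, so the Nash equilibrium is zero contribution and the group total is Σ E_j = 25 + 36 + 22 + 52 = 135.
Each contributed unit returns 1.700 to the group, so the social optimum is full contribution by everyone: group total = 1.700 × 135 = 229.50.
Efficiency loss = (1.700 − 1) × 135 = 94.50.

94.50 dollars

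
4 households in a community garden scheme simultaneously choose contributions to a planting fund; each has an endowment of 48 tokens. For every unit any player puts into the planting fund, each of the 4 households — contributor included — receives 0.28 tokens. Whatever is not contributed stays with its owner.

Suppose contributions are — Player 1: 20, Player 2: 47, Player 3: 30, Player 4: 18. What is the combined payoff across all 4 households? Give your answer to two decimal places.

Total contributed: 20 + 47 + 30 + 18 = 115; total kept: 4 × 48 − 115 = 77.
The planting fund pays out 0.28 × 4 × 115 = 128.80 in aggregate.
Group total = 77 + 128.80 = 205.80.

205.80 tokens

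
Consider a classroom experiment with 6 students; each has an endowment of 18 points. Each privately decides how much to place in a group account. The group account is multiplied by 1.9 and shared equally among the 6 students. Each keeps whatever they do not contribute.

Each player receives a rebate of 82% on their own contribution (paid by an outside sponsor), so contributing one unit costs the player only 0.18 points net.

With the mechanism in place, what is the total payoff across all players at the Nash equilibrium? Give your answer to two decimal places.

293.76 points

Under the mechanism each unit contributed yields (1.9/6) / 0.18 = 1.7593 back to its contributor per unit of net cost, which exceeds 1, making full contribution the dominant choice for everyone.
At the Nash equilibrium everyone contributes 18. Group total payoff = 6 × (18 × 0.82 + 1.9 × 18) = 293.76.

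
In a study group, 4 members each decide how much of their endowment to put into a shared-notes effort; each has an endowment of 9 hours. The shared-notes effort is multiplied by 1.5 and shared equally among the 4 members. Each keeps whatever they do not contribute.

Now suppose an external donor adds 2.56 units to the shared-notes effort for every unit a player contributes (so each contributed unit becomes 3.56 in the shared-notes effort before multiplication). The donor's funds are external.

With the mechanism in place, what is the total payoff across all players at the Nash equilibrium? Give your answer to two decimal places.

192.24 hours

The effective private return per unit is now 1.5 × 3.56 / 4 = 1.3350 > 1, so every player's dominant strategy flips to full contribution.
So the Nash equilibrium is full contribution by all 4; the group earns 1.5 × 3.56 × 36 = 192.24.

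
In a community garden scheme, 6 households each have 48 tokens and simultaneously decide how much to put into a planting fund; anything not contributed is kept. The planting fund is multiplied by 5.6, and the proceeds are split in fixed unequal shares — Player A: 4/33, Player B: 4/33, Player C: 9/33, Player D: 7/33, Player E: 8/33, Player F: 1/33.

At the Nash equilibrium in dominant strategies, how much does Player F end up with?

72.44 tokens

Each unit j contributes comes back to j as 5.6 × (j's share), so j prefers to contribute only if that share exceeds 1/5.6 = 0.1786; otherwise keeping the unit dominates.
Player C, Player D and Player E are above the threshold, contributing 48 each; the remaining 3 contribute 0. Total contributed: 144.
Player F keeps 48 and receives 5.6 × 144 × 1/33 = 24.44 from the planting fund, for a payoff of 72.44.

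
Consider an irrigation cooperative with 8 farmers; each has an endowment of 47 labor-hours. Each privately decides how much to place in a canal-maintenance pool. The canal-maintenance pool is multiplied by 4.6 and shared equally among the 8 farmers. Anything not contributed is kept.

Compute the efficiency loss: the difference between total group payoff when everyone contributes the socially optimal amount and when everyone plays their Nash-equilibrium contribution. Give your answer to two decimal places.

1353.60 labor-hours

Each contributed unit returns 4.6/8 = 0.5750 to its contributor — below 1 — so contributing 0 is dominant for every player. At the Nash equilibrium everyone keeps their 47, and the group total is 8 × 47 = 376.
Each contributed unit returns 4.600 to the group as a whole (0.5750 to each of 8 players), which exceeds 1, so the social optimum is full contribution: group total = 4.600 × 376 = 1729.60.
Efficiency loss = 1729.60 − 376 = 1353.60.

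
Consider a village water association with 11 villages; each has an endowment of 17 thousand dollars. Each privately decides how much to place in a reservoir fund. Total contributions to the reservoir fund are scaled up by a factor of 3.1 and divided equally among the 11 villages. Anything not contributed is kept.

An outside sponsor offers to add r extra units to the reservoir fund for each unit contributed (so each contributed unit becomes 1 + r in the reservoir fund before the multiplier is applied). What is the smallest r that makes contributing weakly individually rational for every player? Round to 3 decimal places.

2.548

With matching at rate r, one contributed unit becomes (1 + r) in the reservoir fund and returns 3.1 × (1 + r) / 11 to the contributor.
Setting this equal to 1: 1 + r = 11/3.1 = 3.5484.
So the minimum matching rate is r = 3.5484 − 1 = 2.548.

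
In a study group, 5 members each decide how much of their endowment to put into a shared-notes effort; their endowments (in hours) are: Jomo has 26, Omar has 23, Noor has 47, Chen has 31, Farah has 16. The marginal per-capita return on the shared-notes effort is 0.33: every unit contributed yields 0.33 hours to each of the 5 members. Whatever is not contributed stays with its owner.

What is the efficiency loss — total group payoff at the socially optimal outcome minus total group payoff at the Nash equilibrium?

The private return per contributed unit is 0.33 < 1 for everyone, so the Nash equilibrium is zero contribution and the group total is Σ E_j = 26 + 23 + 47 + 31 + 16 = 143.
Each contributed unit returns 1.650 to the group, so the social optimum is full contribution by everyone: group total = 1.650 × 143 = 235.95.
Efficiency loss = (1.650 − 1) × 143 = 92.95.

92.95 hours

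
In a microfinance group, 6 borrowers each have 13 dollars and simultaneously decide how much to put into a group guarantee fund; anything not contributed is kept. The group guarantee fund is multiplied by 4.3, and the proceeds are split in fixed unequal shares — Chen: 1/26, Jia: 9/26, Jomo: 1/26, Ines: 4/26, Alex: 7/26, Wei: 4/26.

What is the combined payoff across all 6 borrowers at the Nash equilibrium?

163.80 dollars

A player with share s gets back 4.3·s per unit contributed, so full contribution is dominant for anyone with s > 1/4.3 = 0.2326 and zero contribution is dominant for anyone below.
Jia and Alex clear that bar, contributing 13 each; the remaining 4 contribute 0. Total contributed: 26.
The group guarantee fund pays out 4.3 × 26 = 111.80 in total (split across the unequal shares, but the aggregate is all that matters for the group sum).
The 4 free-riders keep 13 each, adding 52. Group total = 52 + 111.80 = 163.80.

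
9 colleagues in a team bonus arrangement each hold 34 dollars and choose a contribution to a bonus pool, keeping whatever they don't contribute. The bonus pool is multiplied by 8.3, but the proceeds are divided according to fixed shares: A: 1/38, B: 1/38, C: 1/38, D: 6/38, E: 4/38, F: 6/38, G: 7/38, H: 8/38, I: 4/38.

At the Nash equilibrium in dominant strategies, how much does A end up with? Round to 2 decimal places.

Each unit j contributes comes back to j as 8.3 × (j's share), so j prefers to contribute only if that share exceeds 1/8.3 = 0.1205; otherwise keeping the unit dominates.
D, F, G and H are above the threshold, contributing 34 each; the remaining 5 contribute 0. Total contributed: 136.
A keeps 34 and receives 8.3 × 136 × 1/38 = 29.71 from the bonus pool, for a payoff of 63.71.

63.71 dollars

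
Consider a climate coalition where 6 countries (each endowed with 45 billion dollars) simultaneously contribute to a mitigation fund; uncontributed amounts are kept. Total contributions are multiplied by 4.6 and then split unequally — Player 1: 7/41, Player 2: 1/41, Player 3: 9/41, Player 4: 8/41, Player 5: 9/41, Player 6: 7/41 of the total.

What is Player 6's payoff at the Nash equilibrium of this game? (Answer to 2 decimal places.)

For player j, contributing a unit is worthwhile iff 4.6 × (j's share) ≥ 1, i.e. iff j's share is at least 0.2174.
Player 3 and Player 5 clear that bar, contributing 45 each; the remaining 4 contribute 0. Total contributed: 90.
Player 6 keeps 45 and receives 4.6 × 90 × 7/41 = 70.68 from the mitigation fund, for a payoff of 115.68.

115.68 billion dollars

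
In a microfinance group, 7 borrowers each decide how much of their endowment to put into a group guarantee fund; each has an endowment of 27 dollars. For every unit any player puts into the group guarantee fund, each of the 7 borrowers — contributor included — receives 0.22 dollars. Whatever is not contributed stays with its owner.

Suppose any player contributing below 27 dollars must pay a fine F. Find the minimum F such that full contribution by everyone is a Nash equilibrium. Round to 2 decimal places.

21.06 dollars

Given the others contribute fully, the best deviation is to contribute 0 (any partial contribution still incurs the fine and gives up units whose private return 0.22 is below 1).
Deviating from 27 to 0 saves 27 dollars but forfeits the deviator's share of the drop in the group guarantee fund: 0.22 × 27 = 5.94.
So the deviation gain is 27 − 5.94 = 21.06, and the fine must be at least 21.06 dollars to wipe it out.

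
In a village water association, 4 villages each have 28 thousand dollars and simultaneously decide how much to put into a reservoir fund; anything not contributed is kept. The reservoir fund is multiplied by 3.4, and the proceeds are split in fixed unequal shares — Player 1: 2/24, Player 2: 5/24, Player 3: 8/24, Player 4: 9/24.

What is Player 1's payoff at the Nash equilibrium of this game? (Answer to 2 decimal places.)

43.87 thousand dollars

For player j, contributing a unit is worthwhile iff 3.4 × (j's share) ≥ 1, i.e. iff j's share is at least 0.2941.
Player 3 and Player 4 clear that bar, contributing 28 each; the remaining 2 contribute 0. Total contributed: 56.
Player 1 keeps 28 and receives 3.4 × 56 × 2/24 = 15.87 from the reservoir fund, for a payoff of 43.87.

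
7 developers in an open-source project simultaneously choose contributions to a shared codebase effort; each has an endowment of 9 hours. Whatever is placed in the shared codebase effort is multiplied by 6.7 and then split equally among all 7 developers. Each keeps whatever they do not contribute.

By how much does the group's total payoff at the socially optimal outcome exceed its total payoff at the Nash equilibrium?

359.10 hours

Each contributed unit returns 6.7/7 = 0.9571 to its contributor — below 1 — so contributing 0 is dominant for every player. At the Nash equilibrium everyone keeps their 9, and the group total is 7 × 9 = 63.
Each contributed unit returns 6.700 to the group as a whole (0.9571 to each of 7 players), which exceeds 1, so the social optimum is full contribution: group total = 6.700 × 63 = 422.10.
Efficiency loss = 422.10 − 63 = 359.10.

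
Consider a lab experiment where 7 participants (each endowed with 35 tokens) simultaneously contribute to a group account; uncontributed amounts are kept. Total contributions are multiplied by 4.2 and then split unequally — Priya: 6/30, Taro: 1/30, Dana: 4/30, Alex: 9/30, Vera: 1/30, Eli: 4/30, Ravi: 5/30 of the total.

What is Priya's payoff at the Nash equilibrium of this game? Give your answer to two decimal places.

64.40 tokens

A player with share s gets back 4.2·s per unit contributed, so full contribution is dominant for anyone with s > 1/4.2 = 0.2381 and zero contribution is dominant for anyone below.
Only Alex (9/30) clears that bar, contributing 35; the remaining 6 contribute 0. Total contributed: 35.
Priya keeps 35 and receives 4.2 × 35 × 6/30 = 29.40 from the group account, for a payoff of 64.40.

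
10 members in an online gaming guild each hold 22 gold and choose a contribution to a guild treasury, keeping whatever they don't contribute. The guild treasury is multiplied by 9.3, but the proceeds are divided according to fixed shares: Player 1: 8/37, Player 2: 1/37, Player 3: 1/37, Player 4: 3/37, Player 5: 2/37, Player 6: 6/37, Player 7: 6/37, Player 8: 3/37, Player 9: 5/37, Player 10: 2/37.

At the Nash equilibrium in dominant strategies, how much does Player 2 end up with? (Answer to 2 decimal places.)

A player with share s gets back 9.3·s per unit contributed, so full contribution is dominant for anyone with s > 1/9.3 = 0.1075 and zero contribution is dominant for anyone below.
Player 1, Player 6, Player 7 and Player 9 are above the threshold, contributing 22 each; the remaining 6 contribute 0. Total contributed: 88.
Player 2 keeps 22 and receives 9.3 × 88 × 1/37 = 22.12 from the guild treasury, for a payoff of 44.12.

44.12 gold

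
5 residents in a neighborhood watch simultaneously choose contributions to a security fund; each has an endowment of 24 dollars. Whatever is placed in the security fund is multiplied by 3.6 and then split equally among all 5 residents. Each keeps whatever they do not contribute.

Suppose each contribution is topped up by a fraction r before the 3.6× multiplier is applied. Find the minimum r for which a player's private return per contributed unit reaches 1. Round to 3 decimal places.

With matching at rate r, one contributed unit becomes (1 + r) in the security fund and returns 3.6 × (1 + r) / 5 to the contributor.
Setting this equal to 1: 1 + r = 5/3.6 = 1.3889.
So the minimum matching rate is r = 1.3889 − 1 = 0.389.

0.389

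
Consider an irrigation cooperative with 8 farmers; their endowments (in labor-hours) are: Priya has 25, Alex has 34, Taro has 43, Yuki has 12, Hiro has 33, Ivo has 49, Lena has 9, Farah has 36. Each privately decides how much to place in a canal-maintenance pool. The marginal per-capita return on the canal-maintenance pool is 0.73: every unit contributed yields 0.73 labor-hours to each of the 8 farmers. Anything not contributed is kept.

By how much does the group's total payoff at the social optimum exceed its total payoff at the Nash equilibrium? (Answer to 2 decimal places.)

1166.44 labor-hours

The private return per contributed unit is 0.73 < 1 for everyone, so the Nash equilibrium is zero contribution and the group total is Σ E_j = 25 + 34 + 43 + 12 + 33 + 49 + 9 + 36 = 241.
Each contributed unit returns 5.840 to the group, so the social optimum is full contribution by everyone: group total = 5.840 × 241 = 1407.44.
Efficiency loss = (5.840 − 1) × 241 = 1166.44.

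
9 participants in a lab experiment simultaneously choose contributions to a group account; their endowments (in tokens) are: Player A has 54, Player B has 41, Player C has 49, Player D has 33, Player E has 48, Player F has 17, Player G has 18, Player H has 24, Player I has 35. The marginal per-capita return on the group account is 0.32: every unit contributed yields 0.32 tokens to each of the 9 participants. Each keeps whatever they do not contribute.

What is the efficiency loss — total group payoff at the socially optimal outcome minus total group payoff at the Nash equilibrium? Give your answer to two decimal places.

The private return per contributed unit is 0.32 < 1 for everyone, so the Nash equilibrium is zero contribution and the group total is Σ E_j = 54 + 41 + 49 + 33 + 48 + 17 + 18 + 24 + 35 = 319.
Each contributed unit returns 2.880 to the group, so the social optimum is full contribution by everyone: group total = 2.880 × 319 = 918.72.
Efficiency loss = (2.880 − 1) × 319 = 599.72.

599.72 tokens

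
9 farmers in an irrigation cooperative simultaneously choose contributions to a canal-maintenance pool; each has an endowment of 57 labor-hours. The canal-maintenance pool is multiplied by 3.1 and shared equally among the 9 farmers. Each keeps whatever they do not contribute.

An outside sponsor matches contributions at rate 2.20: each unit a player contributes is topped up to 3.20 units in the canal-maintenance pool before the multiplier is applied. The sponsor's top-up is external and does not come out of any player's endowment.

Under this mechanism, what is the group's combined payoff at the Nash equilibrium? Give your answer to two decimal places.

5088.96 labor-hours

Under the mechanism each unit contributed yields 3.1 × 3.20 / 9 = 1.1022 back to its contributor per unit of net cost, which exceeds 1, making full contribution the dominant choice for everyone.
So the Nash equilibrium is full contribution by all 9; the group earns 3.1 × 3.20 × 513 = 5088.96.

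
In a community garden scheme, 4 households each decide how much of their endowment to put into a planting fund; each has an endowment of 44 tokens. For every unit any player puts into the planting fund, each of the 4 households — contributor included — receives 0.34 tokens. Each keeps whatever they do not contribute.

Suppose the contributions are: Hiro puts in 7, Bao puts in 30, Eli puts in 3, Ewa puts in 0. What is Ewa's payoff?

Total contributed: 7 + 30 + 3 + 0 = 40.
Each receives 0.34 × 40 = 13.60 from the planting fund.
Ewa keeps 44 − 0 = 44, so Ewa's payoff is 44 + 13.60 = 57.60.

57.60 tokens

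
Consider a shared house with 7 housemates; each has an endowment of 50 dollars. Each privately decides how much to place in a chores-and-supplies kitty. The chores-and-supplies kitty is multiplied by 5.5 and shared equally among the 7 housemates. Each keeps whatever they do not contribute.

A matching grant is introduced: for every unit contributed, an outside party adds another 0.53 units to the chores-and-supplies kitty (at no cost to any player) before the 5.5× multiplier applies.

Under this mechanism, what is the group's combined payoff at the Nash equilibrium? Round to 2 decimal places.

2945.25 dollars

The effective private return per unit is now 5.5 × 1.53 / 7 = 1.2021 > 1, so every player's dominant strategy flips to full contribution.
So the Nash equilibrium is full contribution by all 7; the group earns 5.5 × 1.53 × 350 = 2945.25.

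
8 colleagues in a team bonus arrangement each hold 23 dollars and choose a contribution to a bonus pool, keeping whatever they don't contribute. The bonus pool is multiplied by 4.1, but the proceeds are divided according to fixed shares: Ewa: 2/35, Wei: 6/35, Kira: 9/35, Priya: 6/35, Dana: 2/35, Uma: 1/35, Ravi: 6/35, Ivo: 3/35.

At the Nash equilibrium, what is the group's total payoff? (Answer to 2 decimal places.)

255.30 dollars

Player j's private return per contributed unit is 4.1 × (j's share). Contributing is weakly dominant for j when that share is at least 1/4.1 = 0.2439, and contributing 0 is dominant otherwise.
Only Kira (9/35) clears that bar, contributing 23; the remaining 7 contribute 0. Total contributed: 23.
The bonus pool pays out 4.1 × 23 = 94.30 in total (split across the unequal shares, but the aggregate is all that matters for the group sum).
The 7 free-riders keep 23 each, adding 161. Group total = 161 + 94.30 = 255.30.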